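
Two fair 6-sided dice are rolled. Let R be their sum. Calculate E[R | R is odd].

7

P(R is odd) = 1/2.
Σ over the event: 3·1/18 + 5·1/9 + 7·1/6 + 9·1/9 + 11·1/18 = 7/2.
E[R | R is odd] = (7/2) / (1/2) = 7.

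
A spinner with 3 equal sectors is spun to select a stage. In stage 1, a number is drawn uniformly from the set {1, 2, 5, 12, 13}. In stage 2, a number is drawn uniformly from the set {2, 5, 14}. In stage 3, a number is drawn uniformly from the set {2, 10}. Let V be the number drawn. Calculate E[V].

98/15

E[V | stage 1] = (1+2+5+12+13)/5 = 33/5.
E[V | stage 2] = (2+5+14)/3 = 7.
E[V | stage 3] = (2+10)/2 = 6.
E[V] = (1/3)·(33/5) + (1/3)·(7) + (1/3)·(6) = 98/15.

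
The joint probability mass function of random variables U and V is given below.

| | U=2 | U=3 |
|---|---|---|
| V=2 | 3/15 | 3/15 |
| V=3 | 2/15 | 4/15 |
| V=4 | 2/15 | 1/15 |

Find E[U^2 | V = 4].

17/3

P(V = 4) = 1/5.
Summing U^2·P(U=x,V=y) over the conditioning event gives 17/15.
E[U^2 | V = 4] = (17/15) / (1/5) = 17/3.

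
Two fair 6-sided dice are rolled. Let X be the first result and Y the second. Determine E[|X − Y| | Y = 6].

Outcomes with Y = 6: (1,6), (2,6), (3,6), (4,6), (5,6), (6,6), each with probability 1/36.
E[|X − Y| | Y = 6] = (5 + 4 + 3 + 2 + 1 + 0) / 6 = 5/2.

5/2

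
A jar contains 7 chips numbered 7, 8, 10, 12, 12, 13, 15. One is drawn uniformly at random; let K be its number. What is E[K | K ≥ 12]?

13

P(K ≥ 12) = 4/7.
Σ over the event: 12·2/7 + 13·1/7 + 15·1/7 = 52/7.
E[K | K ≥ 12] = (52/7) / (4/7) = 13.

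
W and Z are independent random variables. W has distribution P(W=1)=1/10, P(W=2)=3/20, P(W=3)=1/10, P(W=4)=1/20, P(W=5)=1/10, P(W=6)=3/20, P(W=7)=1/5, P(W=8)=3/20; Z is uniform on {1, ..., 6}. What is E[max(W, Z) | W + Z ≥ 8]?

P(W + Z ≥ 8) = 5/8.
Summing max(W,Z)·P(x,y) over outcomes with W + Z ≥ 8 gives 499/120.
E[max(W, Z) | W + Z ≥ 8] = (499/120) / (5/8) = 499/75.

499/75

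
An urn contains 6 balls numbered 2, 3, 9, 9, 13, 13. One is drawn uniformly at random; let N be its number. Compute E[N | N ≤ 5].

5/2

P(N ≤ 5) = 1/3.
Σ over the event: 2·1/6 + 3·1/6 = 5/6.
E[N | N ≤ 5] = (5/6) / (1/3) = 5/2.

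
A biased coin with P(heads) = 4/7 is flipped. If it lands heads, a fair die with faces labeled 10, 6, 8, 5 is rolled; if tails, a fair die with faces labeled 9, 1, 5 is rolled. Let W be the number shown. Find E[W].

E[W | heads] = (10+6+8+5)/4 = 29/4.
E[W | tails] = (9+1+5)/3 = 5.
E[W] = (4/7)·(29/4) + (3/7)·(5) = 44/7.

44/7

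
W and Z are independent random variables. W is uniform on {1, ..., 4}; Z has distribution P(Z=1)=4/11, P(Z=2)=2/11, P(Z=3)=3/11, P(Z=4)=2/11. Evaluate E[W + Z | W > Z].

P(W > Z) = 19/44.
Summing (W+Z)·P(x,y) over outcomes with W > Z gives 91/44.
E[W + Z | W > Z] = (91/44) / (19/44) = 91/19.

91/19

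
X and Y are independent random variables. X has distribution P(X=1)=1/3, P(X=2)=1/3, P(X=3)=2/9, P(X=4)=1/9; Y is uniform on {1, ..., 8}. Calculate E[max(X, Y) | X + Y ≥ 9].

P(X + Y ≥ 9) = 19/72.
Summing max(X,Y)·P(x,y) over outcomes with X + Y ≥ 9 gives 137/72.
E[max(X, Y) | X + Y ≥ 9] = (137/72) / (19/72) = 137/19.

137/19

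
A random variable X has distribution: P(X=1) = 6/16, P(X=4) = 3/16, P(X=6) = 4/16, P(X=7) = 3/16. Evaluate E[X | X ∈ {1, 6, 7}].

51/13

P(X ∈ {1, 6, 7}) = 13/16.
Σ over the event: 1·3/8 + 6·1/4 + 7·3/16 = 51/16.
E[X | X ∈ {1, 6, 7}] = (51/16) / (13/16) = 51/13.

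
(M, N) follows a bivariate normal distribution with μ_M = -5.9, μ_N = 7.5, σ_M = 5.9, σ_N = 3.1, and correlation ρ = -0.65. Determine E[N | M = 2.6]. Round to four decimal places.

4.5970

For a bivariate normal, E[N | M=x] = μ_N + ρ·(σ_N/σ_M)·(x − μ_M).
E[N | M=2.6] = 7.5 + (-0.65)·(3.1/5.9)·(2.6 − (-5.9)) = 7.5 + (-0.34153)·(8.5) = 4.5970.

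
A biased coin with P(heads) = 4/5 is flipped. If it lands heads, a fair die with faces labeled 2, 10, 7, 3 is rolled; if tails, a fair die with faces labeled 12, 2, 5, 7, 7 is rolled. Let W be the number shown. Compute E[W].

143/25

E[W | heads] = (2+10+7+3)/4 = 11/2.
E[W | tails] = (12+2+5+7+7)/5 = 33/5.
E[W] = (4/5)·(11/2) + (1/5)·(33/5) = 143/25.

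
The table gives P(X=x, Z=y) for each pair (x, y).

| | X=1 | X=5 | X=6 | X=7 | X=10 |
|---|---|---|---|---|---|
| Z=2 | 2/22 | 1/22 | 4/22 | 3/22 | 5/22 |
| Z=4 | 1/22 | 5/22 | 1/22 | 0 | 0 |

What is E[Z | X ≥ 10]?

P(X ≥ 10) = 5/22.
Σ Z·P over the event = 2·(5/22) = 5/11.
E[Z | X ≥ 10] = (5/11) / (5/22) = 2.

2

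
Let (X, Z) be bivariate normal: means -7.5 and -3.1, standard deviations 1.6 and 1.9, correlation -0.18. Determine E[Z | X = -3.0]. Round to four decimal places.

-4.0619

E[Z | X=x] = μ_Z + ρ(σ_Z/σ_X)(x − μ_X) for jointly normal variables.
E[Z | X=-3.0] = -3.1 + (-0.18)·(1.9/1.6)·(-3.0 − (-7.5)) = -3.1 + (-0.21375)·(4.5) = -4.0619.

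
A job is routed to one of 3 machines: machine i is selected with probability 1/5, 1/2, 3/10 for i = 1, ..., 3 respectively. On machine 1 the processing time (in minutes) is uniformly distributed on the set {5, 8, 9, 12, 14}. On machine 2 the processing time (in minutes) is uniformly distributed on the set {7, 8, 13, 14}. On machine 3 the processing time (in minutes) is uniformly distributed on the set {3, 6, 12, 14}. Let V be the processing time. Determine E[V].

1959/200

E[V | machine 1] = (5+8+9+12+14)/5 = 48/5.
E[V | machine 2] = (7+8+13+14)/4 = 21/2.
E[V | machine 3] = (3+6+12+14)/4 = 35/4.
By the law of total expectation,
E[V] = (1/5)·(48/5) + (1/2)·(21/2) + (3/10)·(35/4) = 1959/200.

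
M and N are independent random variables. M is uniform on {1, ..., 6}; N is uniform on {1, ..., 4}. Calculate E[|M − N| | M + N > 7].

Outcomes with M + N > 7: (4,4), (5,3), (5,4), (6,2), (6,3), (6,4), each with probability 1/24.
E[|M − N| | M + N > 7] = (0 + 2 + 1 + 4 + 3 + 2) / 6 = 2.

2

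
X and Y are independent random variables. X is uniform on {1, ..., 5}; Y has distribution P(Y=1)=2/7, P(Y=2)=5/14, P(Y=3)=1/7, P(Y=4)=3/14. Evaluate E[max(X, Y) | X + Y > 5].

35/8

P(X + Y > 5) = 16/35.
Summing max(X,Y)·P(x,y) over outcomes with X + Y > 5 gives 2.
E[max(X, Y) | X + Y > 5] = (2) / (16/35) = 35/8.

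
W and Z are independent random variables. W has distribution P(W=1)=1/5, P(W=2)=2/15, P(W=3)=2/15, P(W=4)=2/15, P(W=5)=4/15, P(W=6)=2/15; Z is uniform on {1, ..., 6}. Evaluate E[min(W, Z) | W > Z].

P(W > Z) = 19/45.
Summing min(W,Z)·P(x,y) over outcomes with W > Z gives 1.
E[min(W, Z) | W > Z] = (1) / (19/45) = 45/19.

45/19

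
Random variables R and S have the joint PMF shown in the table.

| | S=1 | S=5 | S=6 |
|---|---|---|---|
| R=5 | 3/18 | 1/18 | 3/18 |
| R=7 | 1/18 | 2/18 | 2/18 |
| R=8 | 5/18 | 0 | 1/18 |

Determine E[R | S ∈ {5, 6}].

P(S ∈ {5, 6}) = 1/2.
Summing R·P(R=x,S=y) over the conditioning event gives 28/9.
E[R | S ∈ {5, 6}] = (28/9) / (1/2) = 56/9.

56/9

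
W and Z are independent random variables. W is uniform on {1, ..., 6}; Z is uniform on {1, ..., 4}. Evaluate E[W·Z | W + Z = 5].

5

Outcomes with W + Z = 5: (1,4), (2,3), (3,2), (4,1), each with probability 1/24.
E[W·Z | W + Z = 5] = (4 + 6 + 6 + 4) / 4 = 5.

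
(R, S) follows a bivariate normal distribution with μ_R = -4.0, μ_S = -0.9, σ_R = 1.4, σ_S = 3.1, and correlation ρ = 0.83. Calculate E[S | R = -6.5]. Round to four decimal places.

-5.4946

The regression of S on R has slope ρ·σ_S/σ_R and passes through (μ_R, μ_S).
E[S | R=-6.5] = -0.9 + (0.83)·(3.1/1.4)·(-6.5 − (-4.0)) = -0.9 + (1.837857)·(-2.5) = -5.4946.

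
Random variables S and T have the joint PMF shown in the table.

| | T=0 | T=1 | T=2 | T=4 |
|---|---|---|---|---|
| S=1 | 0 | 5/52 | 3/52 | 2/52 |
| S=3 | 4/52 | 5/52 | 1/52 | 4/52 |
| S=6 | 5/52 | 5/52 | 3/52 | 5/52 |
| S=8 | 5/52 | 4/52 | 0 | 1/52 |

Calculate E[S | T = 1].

82/19

P(T = 1) = 19/52.
Σ S·P over the event = 1·(5/52) + 3·(5/52) + 6·(5/52) + 8·(4/52) = 41/26.
E[S | T = 1] = (41/26) / (19/52) = 82/19.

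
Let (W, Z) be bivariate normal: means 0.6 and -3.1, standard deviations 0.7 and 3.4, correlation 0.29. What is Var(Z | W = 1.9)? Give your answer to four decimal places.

Var(Z | W=x) = (1 − ρ²)·σ_Z².
Var(Z | W=1.9) = (3.4)²·(1 − (0.29)²) = 11.56·0.9159 = 10.5878.

10.5878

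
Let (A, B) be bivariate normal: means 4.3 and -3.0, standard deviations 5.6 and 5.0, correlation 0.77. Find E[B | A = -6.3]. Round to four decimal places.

The regression of B on A has slope ρ·σ_B/σ_A and passes through (μ_A, μ_B).
E[B | A=-6.3] = -3.0 + (0.77)·(5.0/5.6)·(-6.3 − (4.3)) = -3.0 + (0.6875)·(-10.6) = -10.2875.

-10.2875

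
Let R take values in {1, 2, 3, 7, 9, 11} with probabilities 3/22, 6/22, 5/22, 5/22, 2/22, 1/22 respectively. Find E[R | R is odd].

41/8

P(R is odd) = 8/11.
Σ over the event: 1·3/22 + 3·5/22 + 7·5/22 + 9·1/11 + 11·1/22 = 41/11.
E[R | R is odd] = (41/11) / (8/11) = 41/8.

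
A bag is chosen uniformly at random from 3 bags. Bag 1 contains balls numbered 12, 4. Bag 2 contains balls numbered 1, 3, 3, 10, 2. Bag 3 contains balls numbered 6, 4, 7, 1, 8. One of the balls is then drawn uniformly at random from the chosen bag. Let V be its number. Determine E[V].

17/3

E[V | bag 1] = (12+4)/2 = 8.
E[V | bag 2] = (1+3+3+10+2)/5 = 19/5.
E[V | bag 3] = (6+4+7+1+8)/5 = 26/5.
E[V] = (1/3)·(8) + (1/3)·(19/5) + (1/3)·(26/5) = 17/3.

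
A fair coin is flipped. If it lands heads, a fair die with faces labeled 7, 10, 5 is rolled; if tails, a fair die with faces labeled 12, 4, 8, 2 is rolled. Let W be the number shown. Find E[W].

83/12

E[W | heads] = (7+10+5)/3 = 22/3.
E[W | tails] = (12+4+8+2)/4 = 13/2.
By the law of total expectation,
E[W] = (1/2)·(22/3) + (1/2)·(13/2) = 83/12.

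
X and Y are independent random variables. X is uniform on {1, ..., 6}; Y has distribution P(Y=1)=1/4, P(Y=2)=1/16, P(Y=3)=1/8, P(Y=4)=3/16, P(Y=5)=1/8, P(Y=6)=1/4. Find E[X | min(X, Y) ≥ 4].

5

P(min(X, Y) ≥ 4) = 9/32.
Summing X·P(x,y) over outcomes with min(X, Y) ≥ 4 gives 45/32.
E[X | min(X, Y) ≥ 4] = (45/32) / (9/32) = 5.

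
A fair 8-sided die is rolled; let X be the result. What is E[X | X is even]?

5

Given X is even, X is equally likely to be any of {2, 4, 6, 8}.
E[X | X is even] = (2 + 4 + 6 + 8) / 4 = 5.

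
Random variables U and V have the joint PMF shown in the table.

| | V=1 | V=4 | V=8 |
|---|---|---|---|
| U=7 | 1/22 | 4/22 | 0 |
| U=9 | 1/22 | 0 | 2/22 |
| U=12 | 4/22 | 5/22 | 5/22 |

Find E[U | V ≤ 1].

P(V ≤ 1) = 3/11.
Σ U·P over the event = 7·(1/22) + 9·(1/22) + 12·(4/22) = 32/11.
E[U | V ≤ 1] = (32/11) / (3/11) = 32/3.

32/3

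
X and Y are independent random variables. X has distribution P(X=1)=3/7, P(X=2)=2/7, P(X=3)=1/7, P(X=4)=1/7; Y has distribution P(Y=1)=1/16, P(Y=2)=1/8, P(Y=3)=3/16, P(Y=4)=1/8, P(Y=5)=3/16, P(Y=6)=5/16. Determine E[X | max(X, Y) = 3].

P(max(X, Y) = 3) = 3/16.
Summing X·P(x,y) over outcomes with max(X, Y) = 3 gives 39/112.
E[X | max(X, Y) = 3] = (39/112) / (3/16) = 13/7.

13/7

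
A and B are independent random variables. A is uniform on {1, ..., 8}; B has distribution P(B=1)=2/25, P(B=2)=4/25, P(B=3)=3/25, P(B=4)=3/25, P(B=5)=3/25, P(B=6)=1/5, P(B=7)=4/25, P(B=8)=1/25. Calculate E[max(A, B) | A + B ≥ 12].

P(A + B ≥ 12) = 9/40.
Summing max(A,B)·P(x,y) over outcomes with A + B ≥ 12 gives 33/20.
E[max(A, B) | A + B ≥ 12] = (33/20) / (9/40) = 22/3.

22/3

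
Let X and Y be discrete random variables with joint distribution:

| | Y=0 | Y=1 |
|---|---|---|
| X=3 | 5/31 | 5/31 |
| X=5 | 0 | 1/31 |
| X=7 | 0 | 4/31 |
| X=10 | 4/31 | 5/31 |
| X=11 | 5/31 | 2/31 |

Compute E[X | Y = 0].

55/7

P(Y = 0) = 14/31.
Σ X·P over the event = 3·(5/31) + 10·(4/31) + 11·(5/31) = 110/31.
E[X | Y = 0] = (110/31) / (14/31) = 55/7.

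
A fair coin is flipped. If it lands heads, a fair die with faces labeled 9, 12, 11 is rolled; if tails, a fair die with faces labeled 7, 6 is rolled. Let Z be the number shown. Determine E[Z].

E[Z | heads] = (9+12+11)/3 = 32/3.
E[Z | tails] = (7+6)/2 = 13/2.
E[Z] = (1/2)·(32/3) + (1/2)·(13/2) = 103/12.

103/12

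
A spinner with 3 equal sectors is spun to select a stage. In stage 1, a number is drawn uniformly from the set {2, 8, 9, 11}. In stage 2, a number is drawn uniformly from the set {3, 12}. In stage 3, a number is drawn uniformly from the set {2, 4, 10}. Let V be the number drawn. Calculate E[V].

E[V | stage 1] = (2+8+9+11)/4 = 15/2.
E[V | stage 2] = (3+12)/2 = 15/2.
E[V | stage 3] = (2+4+10)/3 = 16/3.
E[V] = (1/3)·(15/2) + (1/3)·(15/2) + (1/3)·(16/3) = 61/9.

61/9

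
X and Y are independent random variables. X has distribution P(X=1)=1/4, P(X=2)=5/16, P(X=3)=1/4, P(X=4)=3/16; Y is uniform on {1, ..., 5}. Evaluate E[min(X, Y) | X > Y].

P(X > Y) = 11/40.
Summing min(X,Y)·P(x,y) over outcomes with X > Y gives 7/16.
E[min(X, Y) | X > Y] = (7/16) / (11/40) = 35/22.

35/22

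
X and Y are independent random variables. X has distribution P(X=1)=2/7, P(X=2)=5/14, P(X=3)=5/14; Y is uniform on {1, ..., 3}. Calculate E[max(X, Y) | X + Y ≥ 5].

3

P(X + Y ≥ 5) = 5/14.
Summing max(X,Y)·P(x,y) over outcomes with X + Y ≥ 5 gives 15/14.
E[max(X, Y) | X + Y ≥ 5] = (15/14) / (5/14) = 3.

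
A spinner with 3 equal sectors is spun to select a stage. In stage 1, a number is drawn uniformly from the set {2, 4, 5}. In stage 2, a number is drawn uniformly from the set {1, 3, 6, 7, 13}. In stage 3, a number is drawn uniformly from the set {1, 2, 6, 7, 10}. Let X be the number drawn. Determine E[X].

E[X | stage 1] = (2+4+5)/3 = 11/3.
E[X | stage 2] = (1+3+6+7+13)/5 = 6.
E[X | stage 3] = (1+2+6+7+10)/5 = 26/5.
E[X] = (1/3)·(11/3) + (1/3)·(6) + (1/3)·(26/5) = 223/45.

223/45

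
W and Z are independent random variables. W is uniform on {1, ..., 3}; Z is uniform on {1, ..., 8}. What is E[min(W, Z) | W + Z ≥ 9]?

7/3

P(W + Z ≥ 9) = 1/4.
Summing min(W,Z)·P(x,y) over outcomes with W + Z ≥ 9 gives 7/12.
E[min(W, Z) | W + Z ≥ 9] = (7/12) / (1/4) = 7/3.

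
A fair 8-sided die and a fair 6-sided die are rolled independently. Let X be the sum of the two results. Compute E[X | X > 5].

P(X > 5) = 19/24.
E[X | X > 5] = (43/6) / (19/24) = 172/19.

172/19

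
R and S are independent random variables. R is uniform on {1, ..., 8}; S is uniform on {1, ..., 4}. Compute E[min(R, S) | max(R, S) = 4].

16/7

Outcomes with max(R, S) = 4: (1,4), (2,4), (3,4), (4,1), (4,2), (4,3), (4,4), each with probability 1/32.
E[min(R, S) | max(R, S) = 4] = (1 + 2 + 3 + 1 + 2 + 3 + 4) / 7 = 16/7.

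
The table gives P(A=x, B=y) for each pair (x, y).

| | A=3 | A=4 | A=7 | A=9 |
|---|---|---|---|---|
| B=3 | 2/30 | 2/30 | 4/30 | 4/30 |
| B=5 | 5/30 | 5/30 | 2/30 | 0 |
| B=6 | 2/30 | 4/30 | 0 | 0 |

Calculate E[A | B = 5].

49/12

P(B = 5) = 2/5.
Σ A·P over the event = 3·(5/30) + 4·(5/30) + 7·(2/30) = 49/30.
E[A | B = 5] = (49/30) / (2/5) = 49/12.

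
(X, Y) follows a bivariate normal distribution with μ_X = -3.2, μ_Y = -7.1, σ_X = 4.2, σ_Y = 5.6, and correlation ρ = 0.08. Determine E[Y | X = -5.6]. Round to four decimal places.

-7.3560

The regression of Y on X has slope ρ·σ_Y/σ_X and passes through (μ_X, μ_Y).
E[Y | X=-5.6] = -7.1 + (0.08)·(5.6/4.2)·(-5.6 − (-3.2)) = -7.1 + (0.10667)·(-2.4) = -7.3560.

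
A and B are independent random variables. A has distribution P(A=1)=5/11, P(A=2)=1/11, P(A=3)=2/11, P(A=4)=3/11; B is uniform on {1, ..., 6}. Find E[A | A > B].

P(A > B) = 7/33.
Summing A·P(x,y) over outcomes with A > B gives 25/33.
E[A | A > B] = (25/33) / (7/33) = 25/7.

25/7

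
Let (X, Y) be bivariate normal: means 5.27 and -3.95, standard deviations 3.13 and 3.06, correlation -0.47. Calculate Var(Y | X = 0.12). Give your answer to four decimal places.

The conditional variance in a bivariate normal is σ_Y²(1 − ρ²), independent of x.
Var(Y | X=0.12) = (3.06)²·(1 − (-0.47)²) = 9.3636·0.7791 = 7.2952.

7.2952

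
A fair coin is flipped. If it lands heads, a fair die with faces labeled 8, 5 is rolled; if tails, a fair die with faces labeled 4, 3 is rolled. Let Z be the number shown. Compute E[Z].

E[Z | heads] = (8+5)/2 = 13/2.
E[Z | tails] = (4+3)/2 = 7/2.
By the law of total expectation,
E[Z] = (1/2)·(13/2) + (1/2)·(7/2) = 5.

5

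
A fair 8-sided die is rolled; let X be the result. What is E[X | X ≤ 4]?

Given X ≤ 4, X is equally likely to be any of {1, 2, 3, 4}.
E[X | X ≤ 4] = (1 + 2 + 3 + 4) / 4 = 5/2.

5/2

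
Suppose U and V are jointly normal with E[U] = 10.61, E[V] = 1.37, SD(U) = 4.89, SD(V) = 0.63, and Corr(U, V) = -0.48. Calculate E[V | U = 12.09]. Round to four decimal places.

For a bivariate normal, E[V | U=x] = μ_V + ρ·(σ_V/σ_U)·(x − μ_U).
E[V | U=12.09] = 1.37 + (-0.48)·(0.63/4.89)·(12.09 − (10.61)) = 1.37 + (-0.06184)·(1.48) = 1.2785.

1.2785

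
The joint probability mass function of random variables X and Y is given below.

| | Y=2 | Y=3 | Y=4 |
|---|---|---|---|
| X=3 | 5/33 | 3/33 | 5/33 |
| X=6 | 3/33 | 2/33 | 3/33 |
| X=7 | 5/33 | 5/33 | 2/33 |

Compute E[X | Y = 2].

68/13

P(Y = 2) = 13/33.
Summing X·P(X=x,Y=y) over the conditioning event gives 68/33.
E[X | Y = 2] = (68/33) / (13/33) = 68/13.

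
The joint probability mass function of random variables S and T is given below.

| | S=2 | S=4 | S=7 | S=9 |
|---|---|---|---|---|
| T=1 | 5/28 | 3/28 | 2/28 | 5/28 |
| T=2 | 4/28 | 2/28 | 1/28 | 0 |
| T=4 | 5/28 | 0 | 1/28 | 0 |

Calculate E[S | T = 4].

17/6

P(T = 4) = 3/14.
Σ S·P over the event = 2·(5/28) + 7·(1/28) = 17/28.
E[S | T = 4] = (17/28) / (3/14) = 17/6.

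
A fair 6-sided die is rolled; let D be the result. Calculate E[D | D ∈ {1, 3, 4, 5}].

13/4

P(D ∈ {1, 3, 4, 5}) = 2/3.
Σ over the event: 1·1/6 + 3·1/6 + 4·1/6 + 5·1/6 = 13/6.
E[D | D ∈ {1, 3, 4, 5}] = (13/6) / (2/3) = 13/4.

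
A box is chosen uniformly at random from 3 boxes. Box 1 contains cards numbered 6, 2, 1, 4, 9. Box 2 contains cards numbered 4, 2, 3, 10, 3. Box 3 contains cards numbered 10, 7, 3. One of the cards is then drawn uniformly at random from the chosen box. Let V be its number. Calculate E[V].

E[V | box 1] = (6+2+1+4+9)/5 = 22/5.
E[V | box 2] = (4+2+3+10+3)/5 = 22/5.
E[V | box 3] = (10+7+3)/3 = 20/3.
By the law of total expectation,
E[V] = (1/3)·(22/5) + (1/3)·(22/5) + (1/3)·(20/3) = 232/45.

232/45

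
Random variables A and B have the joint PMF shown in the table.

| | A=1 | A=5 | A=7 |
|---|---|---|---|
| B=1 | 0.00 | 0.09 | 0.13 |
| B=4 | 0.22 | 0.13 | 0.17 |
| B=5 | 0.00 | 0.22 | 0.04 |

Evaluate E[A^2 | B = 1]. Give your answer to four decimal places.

39.1818

P(B = 1) = 0.22.
Σ A^2·P over the event = 25·(0.09) + 49·(0.13) = 8.62.
E[A^2 | B = 1] = (8.62) / (0.22) = 39.1818.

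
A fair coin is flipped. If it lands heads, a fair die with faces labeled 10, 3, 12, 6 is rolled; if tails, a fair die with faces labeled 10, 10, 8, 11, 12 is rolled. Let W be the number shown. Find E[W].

E[W | heads] = (10+3+12+6)/4 = 31/4.
E[W | tails] = (10+10+8+11+12)/5 = 51/5.
E[W] = (1/2)·(31/4) + (1/2)·(51/5) = 359/40.

359/40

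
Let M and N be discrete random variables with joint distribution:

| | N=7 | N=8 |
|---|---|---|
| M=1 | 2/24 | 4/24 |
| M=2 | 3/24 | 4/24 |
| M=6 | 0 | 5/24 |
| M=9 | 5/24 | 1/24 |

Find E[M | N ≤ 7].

P(N ≤ 7) = 5/12.
Summing M·P(M=x,N=y) over the conditioning event gives 53/24.
E[M | N ≤ 7] = (53/24) / (5/12) = 53/10.

53/10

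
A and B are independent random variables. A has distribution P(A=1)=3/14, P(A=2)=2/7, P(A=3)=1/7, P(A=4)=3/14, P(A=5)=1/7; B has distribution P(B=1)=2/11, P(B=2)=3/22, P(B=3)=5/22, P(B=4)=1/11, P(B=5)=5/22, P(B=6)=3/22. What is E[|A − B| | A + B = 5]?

20/11

P(A + B = 5) = 1/7.
Summing |A−B|·P(x,y) over outcomes with A + B = 5 gives 20/77.
E[|A − B| | A + B = 5] = (20/77) / (1/7) = 20/11.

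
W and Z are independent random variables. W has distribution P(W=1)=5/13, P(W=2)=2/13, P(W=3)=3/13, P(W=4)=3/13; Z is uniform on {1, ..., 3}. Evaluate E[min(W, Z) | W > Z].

P(W > Z) = 17/39.
Summing min(W,Z)·P(x,y) over outcomes with W > Z gives 29/39.
E[min(W, Z) | W > Z] = (29/39) / (17/39) = 29/17.

29/17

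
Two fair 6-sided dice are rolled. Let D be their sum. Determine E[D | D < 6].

P(D < 6) = 5/18.
Σ over the event: 2·1/36 + 3·1/18 + 4·1/12 + 5·1/9 = 10/9.
E[D | D < 6] = (10/9) / (5/18) = 4.

4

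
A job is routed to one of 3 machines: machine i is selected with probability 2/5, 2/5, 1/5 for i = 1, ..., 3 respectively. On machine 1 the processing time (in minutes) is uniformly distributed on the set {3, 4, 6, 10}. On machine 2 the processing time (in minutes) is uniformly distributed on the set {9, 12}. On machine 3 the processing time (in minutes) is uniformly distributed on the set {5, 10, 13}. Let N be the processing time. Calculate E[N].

251/30

E[N | machine 1] = (3+4+6+10)/4 = 23/4.
E[N | machine 2] = (9+12)/2 = 21/2.
E[N | machine 3] = (5+10+13)/3 = 28/3.
By the law of total expectation,
E[N] = (2/5)·(23/4) + (2/5)·(21/2) + (1/5)·(28/3) = 251/30.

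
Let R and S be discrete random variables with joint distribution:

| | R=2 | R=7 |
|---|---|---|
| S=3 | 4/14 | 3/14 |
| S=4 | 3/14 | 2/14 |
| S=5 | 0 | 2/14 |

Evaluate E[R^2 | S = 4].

P(S = 4) = 5/14.
Σ R^2·P over the event = 4·(3/14) + 49·(2/14) = 55/7.
E[R^2 | S = 4] = (55/7) / (5/14) = 22.

22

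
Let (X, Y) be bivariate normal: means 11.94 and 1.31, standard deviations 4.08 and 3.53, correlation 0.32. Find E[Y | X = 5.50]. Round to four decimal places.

E[Y | X=x] = μ_Y + ρ(σ_Y/σ_X)(x − μ_X) for jointly normal variables.
E[Y | X=5.50] = 1.31 + (0.32)·(3.53/4.08)·(5.50 − (11.94)) = 1.31 + (0.27686)·(-6.44) = -0.4730.

-0.4730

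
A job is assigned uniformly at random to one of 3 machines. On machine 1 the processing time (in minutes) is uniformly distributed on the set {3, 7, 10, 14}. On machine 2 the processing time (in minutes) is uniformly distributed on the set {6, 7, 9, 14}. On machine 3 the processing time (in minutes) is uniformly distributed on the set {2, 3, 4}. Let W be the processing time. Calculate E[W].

41/6

E[W | machine 1] = (3+7+10+14)/4 = 17/2.
E[W | machine 2] = (6+7+9+14)/4 = 9.
E[W | machine 3] = (2+3+4)/3 = 3.
E[W] = (1/3)·(17/2) + (1/3)·(9) + (1/3)·(3) = 41/6.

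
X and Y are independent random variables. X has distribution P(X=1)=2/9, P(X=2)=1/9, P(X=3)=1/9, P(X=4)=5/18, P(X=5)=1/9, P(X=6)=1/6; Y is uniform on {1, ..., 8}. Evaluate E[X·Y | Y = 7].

217/9

P(Y = 7) = 1/8.
Summing XY·P(x,y) over outcomes with Y = 7 gives 217/72.
E[X·Y | Y = 7] = (217/72) / (1/8) = 217/9.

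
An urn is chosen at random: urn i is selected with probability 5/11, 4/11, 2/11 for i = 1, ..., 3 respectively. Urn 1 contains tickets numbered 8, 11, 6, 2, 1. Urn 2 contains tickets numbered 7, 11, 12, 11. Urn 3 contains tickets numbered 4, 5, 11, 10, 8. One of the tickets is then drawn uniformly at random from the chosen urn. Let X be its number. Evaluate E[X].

421/55

E[X | urn 1] = (8+11+6+2+1)/5 = 28/5.
E[X | urn 2] = (7+11+12+11)/4 = 41/4.
E[X | urn 3] = (4+5+11+10+8)/5 = 38/5.
E[X] = (5/11)·(28/5) + (4/11)·(41/4) + (2/11)·(38/5) = 421/55.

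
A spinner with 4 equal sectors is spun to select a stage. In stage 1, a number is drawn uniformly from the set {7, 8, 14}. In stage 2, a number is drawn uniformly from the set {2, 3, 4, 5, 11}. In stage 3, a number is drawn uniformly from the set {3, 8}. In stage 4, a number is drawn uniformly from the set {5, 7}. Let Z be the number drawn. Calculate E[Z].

E[Z | stage 1] = (7+8+14)/3 = 29/3.
E[Z | stage 2] = (2+3+4+5+11)/5 = 5.
E[Z | stage 3] = (3+8)/2 = 11/2.
E[Z | stage 4] = (5+7)/2 = 6.
By the law of total expectation,
E[Z] = (1/4)·(29/3) + (1/4)·(5) + (1/4)·(11/2) + (1/4)·(6) = 157/24.

157/24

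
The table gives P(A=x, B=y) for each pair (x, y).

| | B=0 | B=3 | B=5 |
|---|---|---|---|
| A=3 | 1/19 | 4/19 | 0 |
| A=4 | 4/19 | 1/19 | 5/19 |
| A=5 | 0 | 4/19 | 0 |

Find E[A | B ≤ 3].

P(B ≤ 3) = 14/19.
Summing A·P(A=x,B=y) over the conditioning event gives 55/19.
E[A | B ≤ 3] = (55/19) / (14/19) = 55/14.

55/14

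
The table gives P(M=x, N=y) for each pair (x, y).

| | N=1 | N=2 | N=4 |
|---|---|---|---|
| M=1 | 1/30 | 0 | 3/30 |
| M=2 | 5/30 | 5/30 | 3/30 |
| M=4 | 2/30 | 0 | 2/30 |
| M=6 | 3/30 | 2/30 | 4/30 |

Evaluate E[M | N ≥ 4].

41/12

P(N ≥ 4) = 2/5.
Σ M·P over the event = 1·(3/30) + 2·(3/30) + 4·(2/30) + 6·(4/30) = 41/30.
E[M | N ≥ 4] = (41/30) / (2/5) = 41/12.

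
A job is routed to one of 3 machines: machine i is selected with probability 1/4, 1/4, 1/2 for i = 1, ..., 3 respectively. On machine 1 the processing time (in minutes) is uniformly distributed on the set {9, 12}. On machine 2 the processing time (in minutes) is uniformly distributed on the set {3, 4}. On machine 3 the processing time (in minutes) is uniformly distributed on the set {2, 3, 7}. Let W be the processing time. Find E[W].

11/2

E[W | machine 1] = (9+12)/2 = 21/2.
E[W | machine 2] = (3+4)/2 = 7/2.
E[W | machine 3] = (2+3+7)/3 = 4.
E[W] = (1/4)·(21/2) + (1/4)·(7/2) + (1/2)·(4) = 11/2.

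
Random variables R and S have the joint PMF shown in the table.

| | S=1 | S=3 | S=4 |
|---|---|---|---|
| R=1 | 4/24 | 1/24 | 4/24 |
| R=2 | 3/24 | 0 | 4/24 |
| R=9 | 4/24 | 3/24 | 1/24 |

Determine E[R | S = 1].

46/11

P(S = 1) = 11/24.
Σ R·P over the event = 1·(4/24) + 2·(3/24) + 9·(4/24) = 23/12.
E[R | S = 1] = (23/12) / (11/24) = 46/11.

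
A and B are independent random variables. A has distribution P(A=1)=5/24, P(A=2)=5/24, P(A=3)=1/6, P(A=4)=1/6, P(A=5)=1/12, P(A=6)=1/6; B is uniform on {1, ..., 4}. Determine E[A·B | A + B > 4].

698/67

P(A + B > 4) = 67/96.
Summing AB·P(x,y) over outcomes with A + B > 4 gives 349/48.
E[A·B | A + B > 4] = (349/48) / (67/96) = 698/67.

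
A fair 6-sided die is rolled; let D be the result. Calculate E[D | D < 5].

5/2

Given D < 5, D is equally likely to be any of {1, 2, 3, 4}.
E[D | D < 5] = (1 + 2 + 3 + 4) / 4 = 5/2.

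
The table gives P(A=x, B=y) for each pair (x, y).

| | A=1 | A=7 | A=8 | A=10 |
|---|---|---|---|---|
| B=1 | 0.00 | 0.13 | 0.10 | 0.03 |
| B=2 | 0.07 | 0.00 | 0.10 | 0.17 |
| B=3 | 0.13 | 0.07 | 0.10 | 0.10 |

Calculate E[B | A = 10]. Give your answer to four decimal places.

2.2333

P(A = 10) = 0.30.
Σ B·P over the event = 1·(0.03) + 2·(0.17) + 3·(0.10) = 0.67.
E[B | A = 10] = (0.67) / (0.30) = 2.2333.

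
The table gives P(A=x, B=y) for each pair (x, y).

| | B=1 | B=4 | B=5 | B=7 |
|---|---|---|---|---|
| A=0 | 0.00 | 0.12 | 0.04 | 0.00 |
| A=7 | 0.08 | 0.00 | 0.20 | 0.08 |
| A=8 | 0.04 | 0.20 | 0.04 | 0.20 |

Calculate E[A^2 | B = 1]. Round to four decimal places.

P(B = 1) = 0.12.
Σ A^2·P over the event = 49·(0.08) + 64·(0.04) = 6.48.
E[A^2 | B = 1] = (6.48) / (0.12) = 54.0000.

54.0000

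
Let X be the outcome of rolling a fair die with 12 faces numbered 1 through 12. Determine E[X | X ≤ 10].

Given X ≤ 10, X is equally likely to be any of {1, 2, 3, 4, 5, 6, 7, 8, 9, 10}.
E[X | X ≤ 10] = (1 + 2 + 3 + 4 + 5 + 6 + 7 + 8 + 9 + 10) / 10 = 11/2.

11/2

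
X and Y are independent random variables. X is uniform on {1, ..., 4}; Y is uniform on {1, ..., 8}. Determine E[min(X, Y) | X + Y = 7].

P(X + Y = 7) = 1/8.
Summing min(X,Y)·P(x,y) over outcomes with X + Y = 7 gives 9/32.
E[min(X, Y) | X + Y = 7] = (9/32) / (1/8) = 9/4.

9/4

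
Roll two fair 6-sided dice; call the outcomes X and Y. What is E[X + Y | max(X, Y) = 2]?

10/3

Outcomes with max(X, Y) = 2: (1,2), (2,1), (2,2), each with probability 1/36.
E[X + Y | max(X, Y) = 2] = (3 + 3 + 4) / 3 = 10/3.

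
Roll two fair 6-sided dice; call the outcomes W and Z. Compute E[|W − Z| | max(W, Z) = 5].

Outcomes with max(W, Z) = 5: (1,5), (2,5), (3,5), (4,5), (5,1), (5,2), (5,3), (5,4), (5,5), each with probability 1/36.
E[|W − Z| | max(W, Z) = 5] = (4 + 3 + 2 + 1 + 4 + 3 + 2 + 1 + 0) / 9 = 20/9.

20/9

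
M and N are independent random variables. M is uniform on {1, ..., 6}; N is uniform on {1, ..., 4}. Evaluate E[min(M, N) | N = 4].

3

Outcomes with N = 4: (1,4), (2,4), (3,4), (4,4), (5,4), (6,4), each with probability 1/24.
E[min(M, N) | N = 4] = (1 + 2 + 3 + 4 + 4 + 4) / 6 = 3.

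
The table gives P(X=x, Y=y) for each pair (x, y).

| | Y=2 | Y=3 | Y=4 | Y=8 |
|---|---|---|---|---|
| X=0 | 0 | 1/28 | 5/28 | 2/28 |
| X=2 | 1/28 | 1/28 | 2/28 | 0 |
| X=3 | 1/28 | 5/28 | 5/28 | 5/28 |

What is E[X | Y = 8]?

P(Y = 8) = 1/4.
Σ X·P over the event = 0·(2/28) + 3·(5/28) = 15/28.
E[X | Y = 8] = (15/28) / (1/4) = 15/7.

15/7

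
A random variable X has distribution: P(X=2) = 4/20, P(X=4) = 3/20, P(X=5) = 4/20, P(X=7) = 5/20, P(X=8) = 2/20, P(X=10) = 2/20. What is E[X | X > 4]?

7

P(X > 4) = 13/20.
Σ over the event: 5·1/5 + 7·1/4 + 8·1/10 + 10·1/10 = 91/20.
E[X | X > 4] = (91/20) / (13/20) = 7.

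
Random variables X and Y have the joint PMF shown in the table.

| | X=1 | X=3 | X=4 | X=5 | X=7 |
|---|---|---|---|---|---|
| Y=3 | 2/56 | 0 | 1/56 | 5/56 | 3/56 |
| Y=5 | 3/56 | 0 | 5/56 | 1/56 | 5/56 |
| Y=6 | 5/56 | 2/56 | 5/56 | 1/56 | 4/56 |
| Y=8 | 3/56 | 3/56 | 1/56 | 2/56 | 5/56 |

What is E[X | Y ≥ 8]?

61/14

P(Y ≥ 8) = 1/4.
Σ X·P over the event = 1·(3/56) + 3·(3/56) + 4·(1/56) + 5·(2/56) + 7·(5/56) = 61/56.
E[X | Y ≥ 8] = (61/56) / (1/4) = 61/14.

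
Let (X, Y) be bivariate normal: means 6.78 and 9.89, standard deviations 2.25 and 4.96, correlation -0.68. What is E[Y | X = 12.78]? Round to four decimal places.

0.8959

E[Y | X=x] = μ_Y + ρ(σ_Y/σ_X)(x − μ_X) for jointly normal variables.
E[Y | X=12.78] = 9.89 + (-0.68)·(4.96/2.25)·(12.78 − (6.78)) = 9.89 + (-1.49902)·(6) = 0.8959.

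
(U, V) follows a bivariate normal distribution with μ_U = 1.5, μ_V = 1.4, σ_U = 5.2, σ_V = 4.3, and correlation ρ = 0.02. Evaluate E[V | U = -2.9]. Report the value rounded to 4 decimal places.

E[V | U=x] = μ_V + ρ(σ_V/σ_U)(x − μ_U) for jointly normal variables.
E[V | U=-2.9] = 1.4 + (0.02)·(4.3/5.2)·(-2.9 − (1.5)) = 1.4 + (0.016538)·(-4.4) = 1.3272.

1.3272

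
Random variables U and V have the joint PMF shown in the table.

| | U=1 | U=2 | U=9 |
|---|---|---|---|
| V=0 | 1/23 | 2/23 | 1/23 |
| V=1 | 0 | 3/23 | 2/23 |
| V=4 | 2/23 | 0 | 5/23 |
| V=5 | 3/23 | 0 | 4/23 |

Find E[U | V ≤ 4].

P(V ≤ 4) = 16/23.
Σ U·P over the event = 1·(1/23) + 1·(2/23) + 2·(2/23) + 2·(3/23) + 9·(1/23) + 9·(2/23) + 9·(5/23) = 85/23.
E[U | V ≤ 4] = (85/23) / (16/23) = 85/16.

85/16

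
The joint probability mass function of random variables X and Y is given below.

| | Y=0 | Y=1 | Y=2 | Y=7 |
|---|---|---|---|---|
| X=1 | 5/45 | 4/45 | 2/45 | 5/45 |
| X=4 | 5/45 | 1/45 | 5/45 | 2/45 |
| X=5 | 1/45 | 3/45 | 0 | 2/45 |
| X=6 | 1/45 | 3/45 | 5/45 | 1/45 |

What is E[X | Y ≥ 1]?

122/33

P(Y ≥ 1) = 11/15.
Summing X·P(X=x,Y=y) over the conditioning event gives 122/45.
E[X | Y ≥ 1] = (122/45) / (11/15) = 122/33.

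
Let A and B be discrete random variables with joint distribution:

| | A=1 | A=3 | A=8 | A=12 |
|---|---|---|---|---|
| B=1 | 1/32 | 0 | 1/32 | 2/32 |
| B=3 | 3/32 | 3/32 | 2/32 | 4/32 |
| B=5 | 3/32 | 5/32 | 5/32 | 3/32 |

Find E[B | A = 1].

P(A = 1) = 7/32.
Σ B·P over the event = 1·(1/32) + 3·(3/32) + 5·(3/32) = 25/32.
E[B | A = 1] = (25/32) / (7/32) = 25/7.

25/7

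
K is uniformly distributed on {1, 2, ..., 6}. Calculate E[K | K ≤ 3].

Given K ≤ 3, K is equally likely to be any of {1, 2, 3}.
E[K | K ≤ 3] = (1 + 2 + 3) / 3 = 2.

2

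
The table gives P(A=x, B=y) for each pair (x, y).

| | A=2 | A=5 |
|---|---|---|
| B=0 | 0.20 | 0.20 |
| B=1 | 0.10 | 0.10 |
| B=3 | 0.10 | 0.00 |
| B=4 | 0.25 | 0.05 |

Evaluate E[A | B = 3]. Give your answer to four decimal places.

2.0000

P(B = 3) = 0.10.
Summing A·P(A=x,B=y) over the conditioning event gives 0.20.
E[A | B = 3] = (0.20) / (0.10) = 2.0000.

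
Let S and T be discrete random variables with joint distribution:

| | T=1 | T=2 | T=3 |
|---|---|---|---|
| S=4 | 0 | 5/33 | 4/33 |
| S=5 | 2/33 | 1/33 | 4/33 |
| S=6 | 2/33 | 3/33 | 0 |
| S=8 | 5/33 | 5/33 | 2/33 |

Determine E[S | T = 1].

P(T = 1) = 3/11.
Σ S·P over the event = 5·(2/33) + 6·(2/33) + 8·(5/33) = 62/33.
E[S | T = 1] = (62/33) / (3/11) = 62/9.

62/9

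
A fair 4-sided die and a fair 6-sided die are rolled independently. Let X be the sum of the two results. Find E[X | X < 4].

8/3

P(X < 4) = 1/8.
Σ over the event: 2·1/24 + 3·1/12 = 1/3.
E[X | X < 4] = (1/3) / (1/8) = 8/3.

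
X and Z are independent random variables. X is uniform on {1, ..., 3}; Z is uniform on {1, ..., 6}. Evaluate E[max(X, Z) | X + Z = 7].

P(X + Z = 7) = 1/6.
Summing max(X,Z)·P(x,y) over outcomes with X + Z = 7 gives 5/6.
E[max(X, Z) | X + Z = 7] = (5/6) / (1/6) = 5.

5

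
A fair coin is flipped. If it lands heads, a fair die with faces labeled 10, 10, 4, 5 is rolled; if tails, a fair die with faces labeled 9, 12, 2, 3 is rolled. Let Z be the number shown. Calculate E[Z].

E[Z | heads] = (10+10+4+5)/4 = 29/4.
E[Z | tails] = (9+12+2+3)/4 = 13/2.
E[Z] = (1/2)·(29/4) + (1/2)·(13/2) = 55/8.

55/8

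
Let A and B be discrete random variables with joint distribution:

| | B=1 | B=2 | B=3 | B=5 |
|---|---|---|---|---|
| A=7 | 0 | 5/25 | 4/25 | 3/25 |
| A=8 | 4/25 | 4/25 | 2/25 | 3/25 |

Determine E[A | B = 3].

P(B = 3) = 6/25.
Summing A·P(A=x,B=y) over the conditioning event gives 44/25.
E[A | B = 3] = (44/25) / (6/25) = 22/3.

22/3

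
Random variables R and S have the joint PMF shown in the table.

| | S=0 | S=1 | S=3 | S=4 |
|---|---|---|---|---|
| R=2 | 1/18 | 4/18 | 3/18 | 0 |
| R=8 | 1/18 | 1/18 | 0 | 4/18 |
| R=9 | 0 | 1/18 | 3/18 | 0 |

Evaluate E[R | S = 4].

P(S = 4) = 2/9.
Σ R·P over the event = 8·(4/18) = 16/9.
E[R | S = 4] = (16/9) / (2/9) = 8.

8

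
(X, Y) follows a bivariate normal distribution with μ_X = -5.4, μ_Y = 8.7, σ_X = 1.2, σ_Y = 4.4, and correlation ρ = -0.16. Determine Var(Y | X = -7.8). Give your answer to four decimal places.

18.8644

Var(Y | X=x) = (1 − ρ²)·σ_Y².
Var(Y | X=-7.8) = (4.4)²·(1 − (-0.16)²) = 19.36·0.9744 = 18.8644.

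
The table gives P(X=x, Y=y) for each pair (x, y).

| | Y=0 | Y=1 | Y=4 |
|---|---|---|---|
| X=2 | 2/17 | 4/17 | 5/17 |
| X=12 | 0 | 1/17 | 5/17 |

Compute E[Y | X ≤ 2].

24/11

P(X ≤ 2) = 11/17.
Σ Y·P over the event = 0·(2/17) + 1·(4/17) + 4·(5/17) = 24/17.
E[Y | X ≤ 2] = (24/17) / (11/17) = 24/11.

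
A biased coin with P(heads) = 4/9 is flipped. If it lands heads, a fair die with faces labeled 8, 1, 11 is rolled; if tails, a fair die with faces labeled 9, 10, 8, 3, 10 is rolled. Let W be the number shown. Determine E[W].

200/27

E[W | heads] = (8+1+11)/3 = 20/3.
E[W | tails] = (9+10+8+3+10)/5 = 8.
By the law of total expectation,
E[W] = (4/9)·(20/3) + (5/9)·(8) = 200/27.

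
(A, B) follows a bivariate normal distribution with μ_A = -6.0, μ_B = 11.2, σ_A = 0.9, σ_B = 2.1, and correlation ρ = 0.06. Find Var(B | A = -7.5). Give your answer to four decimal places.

4.3941

For a bivariate normal, Var(B | A=x) = σ_B²(1 − ρ²).
Var(B | A=-7.5) = (2.1)²·(1 − (0.06)²) = 4.41·0.9964 = 4.3941.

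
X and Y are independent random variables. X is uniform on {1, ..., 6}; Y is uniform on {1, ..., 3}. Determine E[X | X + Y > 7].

Outcomes with X + Y > 7: (5,3), (6,2), (6,3), each with probability 1/18.
E[X | X + Y > 7] = (5 + 6 + 6) / 3 = 17/3.

17/3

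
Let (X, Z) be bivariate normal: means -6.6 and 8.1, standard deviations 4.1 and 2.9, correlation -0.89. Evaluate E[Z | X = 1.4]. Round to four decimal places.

E[Z | X=x] = μ_Z + ρ(σ_Z/σ_X)(x − μ_X) for jointly normal variables.
E[Z | X=1.4] = 8.1 + (-0.89)·(2.9/4.1)·(1.4 − (-6.6)) = 8.1 + (-0.62951)·(8) = 3.0639.

3.0639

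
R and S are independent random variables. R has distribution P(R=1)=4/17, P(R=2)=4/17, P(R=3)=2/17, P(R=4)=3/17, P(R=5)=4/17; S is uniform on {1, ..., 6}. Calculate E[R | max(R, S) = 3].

P(max(R, S) = 3) = 7/51.
Summing R·P(x,y) over outcomes with max(R, S) = 3 gives 5/17.
E[R | max(R, S) = 3] = (5/17) / (7/51) = 15/7.

15/7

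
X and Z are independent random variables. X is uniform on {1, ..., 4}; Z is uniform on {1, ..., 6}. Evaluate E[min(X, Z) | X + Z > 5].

37/14

P(X + Z > 5) = 7/12.
Summing min(X,Z)·P(x,y) over outcomes with X + Z > 5 gives 37/24.
E[min(X, Z) | X + Z > 5] = (37/24) / (7/12) = 37/14.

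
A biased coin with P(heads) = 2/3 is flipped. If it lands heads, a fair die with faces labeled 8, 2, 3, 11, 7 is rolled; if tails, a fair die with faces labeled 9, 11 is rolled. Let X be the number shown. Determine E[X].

112/15

E[X | heads] = (8+2+3+11+7)/5 = 31/5.
E[X | tails] = (9+11)/2 = 10.
E[X] = (2/3)·(31/5) + (1/3)·(10) = 112/15.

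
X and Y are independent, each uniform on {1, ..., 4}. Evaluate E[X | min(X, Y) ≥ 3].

7/2

Outcomes with min(X, Y) ≥ 3: (3,3), (3,4), (4,3), (4,4), each with probability 1/16.
E[X | min(X, Y) ≥ 3] = (3 + 3 + 4 + 4) / 4 = 7/2.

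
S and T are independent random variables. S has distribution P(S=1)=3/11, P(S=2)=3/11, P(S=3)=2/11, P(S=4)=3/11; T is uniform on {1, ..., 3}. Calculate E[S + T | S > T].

81/16

P(S > T) = 16/33.
Summing (S+T)·P(x,y) over outcomes with S > T gives 27/11.
E[S + T | S > T] = (27/11) / (16/33) = 81/16.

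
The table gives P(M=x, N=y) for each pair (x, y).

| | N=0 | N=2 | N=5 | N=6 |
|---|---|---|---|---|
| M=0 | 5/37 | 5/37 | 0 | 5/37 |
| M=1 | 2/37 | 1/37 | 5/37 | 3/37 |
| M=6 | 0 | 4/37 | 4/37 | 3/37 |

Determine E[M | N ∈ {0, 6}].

23/18

P(N ∈ {0, 6}) = 18/37.
Σ M·P over the event = 0·(5/37) + 0·(5/37) + 1·(2/37) + 1·(3/37) + 6·(3/37) = 23/37.
E[M | N ∈ {0, 6}] = (23/37) / (18/37) = 23/18.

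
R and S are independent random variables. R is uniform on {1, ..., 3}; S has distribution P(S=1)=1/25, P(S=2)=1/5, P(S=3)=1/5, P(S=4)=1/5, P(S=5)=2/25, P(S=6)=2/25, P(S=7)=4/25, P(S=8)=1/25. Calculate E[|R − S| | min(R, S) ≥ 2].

P(min(R, S) ≥ 2) = 16/25.
Summing |R−S|·P(x,y) over outcomes with min(R, S) ≥ 2 gives 32/25.
E[|R − S| | min(R, S) ≥ 2] = (32/25) / (16/25) = 2.

2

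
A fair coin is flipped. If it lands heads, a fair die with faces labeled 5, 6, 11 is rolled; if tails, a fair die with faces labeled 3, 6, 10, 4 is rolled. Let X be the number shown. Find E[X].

E[X | heads] = (5+6+11)/3 = 22/3.
E[X | tails] = (3+6+10+4)/4 = 23/4.
E[X] = (1/2)·(22/3) + (1/2)·(23/4) = 157/24.

157/24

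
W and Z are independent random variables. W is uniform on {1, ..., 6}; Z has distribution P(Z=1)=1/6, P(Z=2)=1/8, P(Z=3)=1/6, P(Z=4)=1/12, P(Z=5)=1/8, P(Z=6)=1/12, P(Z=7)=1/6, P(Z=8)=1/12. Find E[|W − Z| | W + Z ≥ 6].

P(W + Z ≥ 6) = 109/144.
Summing |W−Z|·P(x,y) over outcomes with W + Z ≥ 6 gives 25/12.
E[|W − Z| | W + Z ≥ 6] = (25/12) / (109/144) = 300/109.

300/109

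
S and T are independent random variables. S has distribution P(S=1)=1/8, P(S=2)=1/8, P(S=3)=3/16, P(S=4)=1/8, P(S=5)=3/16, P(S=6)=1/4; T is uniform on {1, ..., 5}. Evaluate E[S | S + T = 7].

30/7

P(S + T = 7) = 7/40.
Summing S·P(x,y) over outcomes with S + T = 7 gives 3/4.
E[S | S + T = 7] = (3/4) / (7/40) = 30/7.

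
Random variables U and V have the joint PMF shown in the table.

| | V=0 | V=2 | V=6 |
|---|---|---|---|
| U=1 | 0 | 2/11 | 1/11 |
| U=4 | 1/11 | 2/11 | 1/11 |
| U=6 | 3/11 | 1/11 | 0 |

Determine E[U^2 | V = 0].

P(V = 0) = 4/11.
Σ U^2·P over the event = 16·(1/11) + 36·(3/11) = 124/11.
E[U^2 | V = 0] = (124/11) / (4/11) = 31.

31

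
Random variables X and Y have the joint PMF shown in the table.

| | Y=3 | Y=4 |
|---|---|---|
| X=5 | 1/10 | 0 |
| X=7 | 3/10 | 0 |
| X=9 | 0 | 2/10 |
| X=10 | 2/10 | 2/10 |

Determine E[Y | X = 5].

P(X = 5) = 1/10.
Σ Y·P over the event = 3·(1/10) = 3/10.
E[Y | X = 5] = (3/10) / (1/10) = 3.

3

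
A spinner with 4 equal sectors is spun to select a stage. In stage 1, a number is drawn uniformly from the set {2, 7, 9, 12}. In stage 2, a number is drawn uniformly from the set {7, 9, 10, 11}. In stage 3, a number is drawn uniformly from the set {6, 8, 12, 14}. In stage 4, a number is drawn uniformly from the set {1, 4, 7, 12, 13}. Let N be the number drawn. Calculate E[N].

683/80

E[N | stage 1] = (2+7+9+12)/4 = 15/2.
E[N | stage 2] = (7+9+10+11)/4 = 37/4.
E[N | stage 3] = (6+8+12+14)/4 = 10.
E[N | stage 4] = (1+4+7+12+13)/5 = 37/5.
E[N] = (1/4)·(15/2) + (1/4)·(37/4) + (1/4)·(10) + (1/4)·(37/5) = 683/80.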